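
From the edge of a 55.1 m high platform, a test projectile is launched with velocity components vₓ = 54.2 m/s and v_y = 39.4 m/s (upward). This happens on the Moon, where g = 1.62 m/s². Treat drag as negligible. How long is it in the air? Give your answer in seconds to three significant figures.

50.0 s

Vertical motion (up positive, ground at y = 0): 0.8100 t² − (39.40) t − 55.1 = 0, so t = (39.40 + √(39.40² + 2·1.62·55.1)) / 1.62 = (39.40 + 41.60) / 1.62 = 50.00 s.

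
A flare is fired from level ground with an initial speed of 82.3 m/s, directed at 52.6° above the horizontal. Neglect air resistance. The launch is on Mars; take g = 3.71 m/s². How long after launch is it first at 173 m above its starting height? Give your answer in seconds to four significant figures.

Horizontal component vₓ = 82.30 cos 52.6° = 49.99 m/s; vertical v_y0 = 82.30 sin 52.6° = 65.38 m/s.
Set y = v_y0 t − ½ g t² = 173: 1.855 t² − 65.38 t + 173 = 0.
t = [65.38 ± √(65.38² − 2·3.71·173)] / 3.71 = (65.38 ± 54.69) / 3.71, so t = 2.882 s or t = 32.36 s.
The first (ascending) time is 2.882 s.

2.882 s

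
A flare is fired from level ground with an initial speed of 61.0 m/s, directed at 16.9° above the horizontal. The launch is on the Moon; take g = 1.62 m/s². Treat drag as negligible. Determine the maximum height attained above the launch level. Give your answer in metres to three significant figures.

vₓ = 61.00 cos 16.9° = 58.37 m/s; v_y0 = 61.00 sin 16.9° = 17.73 m/s.
Peak height H = v_y0² / (2g) = 314.45 / 3.240 = 97.05 m.

97.1 m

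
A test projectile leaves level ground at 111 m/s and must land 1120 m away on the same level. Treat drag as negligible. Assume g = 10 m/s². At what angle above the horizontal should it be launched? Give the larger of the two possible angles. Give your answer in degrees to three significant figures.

57.3°

R = v₀² sin 2θ / g gives sin 2θ = gR/v₀² = 10.0·1120/111² = 0.9090.
2θ = 65.37° or 180° − 65.37° = 114.6°, so θ = 32.68° or 57.32°.
The larger angle is 57.32°.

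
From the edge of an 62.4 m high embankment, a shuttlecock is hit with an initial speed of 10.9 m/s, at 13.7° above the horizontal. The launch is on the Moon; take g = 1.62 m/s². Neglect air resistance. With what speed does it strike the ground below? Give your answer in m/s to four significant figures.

17.92 m/s

vₓ = 10.90 cos 13.7° = 10.59 m/s; v_y0 = 10.90 sin 13.7° = 2.582 m/s.
The projectile lands when y = 62.4 + (2.582) t − ½·1.62·t² = 0. Positive root: t = (2.582 + √(2.582² + 2·1.62·62.4)) / 1.62 = (2.582 + 14.45) / 1.62 = 10.51 s.
Vertical velocity at impact: v_y = v_y0 − g t = 2.582 − 1.62 × 10.51 = −14.45 m/s.
Speed: |v| = √(vₓ² + v_y²) = √(10.59² + 14.45²) = 17.92 m/s.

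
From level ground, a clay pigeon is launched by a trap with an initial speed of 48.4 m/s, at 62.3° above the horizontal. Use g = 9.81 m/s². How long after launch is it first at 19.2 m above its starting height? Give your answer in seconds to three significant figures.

Resolve: vₓ = 48.40 cos 62.3° = 22.50 m/s and v_y0 = 48.40 sin 62.3° = 42.85 m/s.
Require v_y0 t − ½ g t² = 19.2, i.e. 4.905 t² − 42.85 t + 19.2 = 0.
t = [42.85 ± √(42.85² − 2·9.81·19.2)] / 9.81 = (42.85 ± 38.21) / 9.81, so t = 0.4737 s or t = 8.263 s.
The first (ascending) time is 0.4737 s.

0.474 s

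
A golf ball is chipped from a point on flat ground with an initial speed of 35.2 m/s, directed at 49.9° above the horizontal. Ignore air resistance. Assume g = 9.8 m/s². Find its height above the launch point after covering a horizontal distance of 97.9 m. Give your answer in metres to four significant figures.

24.90 m

vₓ = 35.20 cos 49.9° = 22.67 m/s; v_y0 = 35.20 sin 49.9° = 26.93 m/s.
x = vₓ t ⇒ t = 97.9/22.67 = 4.318 s.
Height: y = v_y0 t − ½ g t² = 26.93 × 4.318 − 4.900 × 4.318² = 116.3 − 91.36 = 24.90 m.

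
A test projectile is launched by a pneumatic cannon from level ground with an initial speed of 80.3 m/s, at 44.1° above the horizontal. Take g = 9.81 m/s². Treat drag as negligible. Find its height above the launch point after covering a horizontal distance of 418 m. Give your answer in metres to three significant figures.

147 m

Resolve: vₓ = 80.30 cos 44.1° = 57.67 m/s and v_y0 = 80.30 sin 44.1° = 55.88 m/s.
x = vₓ t ⇒ t = 418/57.67 = 7.249 s.
Height: y = v_y0 t − ½ g t² = 55.88 × 7.249 − 4.905 × 7.249² = 405.1 − 257.7 = 147.3 m.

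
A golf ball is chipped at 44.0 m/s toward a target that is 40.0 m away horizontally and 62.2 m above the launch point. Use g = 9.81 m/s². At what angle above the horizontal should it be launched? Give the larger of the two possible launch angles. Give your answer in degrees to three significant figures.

82.7°

Trajectory: y = x tanθ − g x² (1 + tan²θ)/(2v₀²). With x = 40.0, y = 62.2, v₀ = 44.0, g = 9.81:
4.054 tan²θ − 40.0 tanθ + (66.25) = 0.
tanθ = [40.0 ± √(40.0² − 4 × 4.054 × (66.25))] / (2 × 4.054) = (40.0 ± 22.93) / 8.107, giving tanθ = 2.106 or 7.762.
θ = 64.60° or 82.66°; the larger is 82.66°.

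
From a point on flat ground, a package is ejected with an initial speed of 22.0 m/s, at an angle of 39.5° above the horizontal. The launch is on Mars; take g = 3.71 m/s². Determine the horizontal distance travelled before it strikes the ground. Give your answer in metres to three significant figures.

Horizontal component vₓ = 22.00 cos 39.5° = 16.98 m/s; vertical v_y0 = 22.00 sin 39.5° = 13.99 m/s.
Time aloft: T = 2 v_y0 / g = 2 × 13.99 / 3.71 = 7.544 s.
Horizontal distance R = vₓ T = 16.98 × 7.544 = 128.1 m.

128 m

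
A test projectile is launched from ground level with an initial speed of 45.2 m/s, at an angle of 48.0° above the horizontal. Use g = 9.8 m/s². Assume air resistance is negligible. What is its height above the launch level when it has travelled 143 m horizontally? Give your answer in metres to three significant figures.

49.3 m

Components: vₓ = 45.20 cos 48.0° = 30.24 m/s, v_y0 = 45.20 sin 48.0° = 33.59 m/s.
x = vₓ t ⇒ t = 143/30.24 = 4.728 s.
Height: y = v_y0 t − ½ g t² = 33.59 × 4.728 − 4.900 × 4.728² = 158.8 − 109.5 = 49.28 m.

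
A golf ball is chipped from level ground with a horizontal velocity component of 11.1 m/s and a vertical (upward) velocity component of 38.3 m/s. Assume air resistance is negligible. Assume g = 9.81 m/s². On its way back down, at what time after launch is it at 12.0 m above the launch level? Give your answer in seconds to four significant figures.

7.481 s

Set y = v_y0 t − ½ g t² = 12.0: 4.905 t² − 38.30 t + 12.0 = 0.
t = [38.30 ± √(38.30² − 2·9.81·12.0)] / 9.81 = (38.30 ± 35.09) / 9.81, so t = 0.3270 s or t = 7.481 s.
The descending-branch root is 7.481 s.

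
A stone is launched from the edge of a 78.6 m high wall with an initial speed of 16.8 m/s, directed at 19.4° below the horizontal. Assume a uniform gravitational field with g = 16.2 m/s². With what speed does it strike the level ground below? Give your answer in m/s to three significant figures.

53.2 m/s

vₓ = 16.80 cos 19.4° = 15.85 m/s; v_y0 = −5.580 m/s (downward).
Vertical motion (up positive, ground at y = 0): 8.100 t² − (−5.580) t − 78.6 = 0, so t = (−5.580 + √(5.580² + 2·16.2·78.6)) / 16.2 = (−5.580 + 50.77) / 16.2 = 2.790 s.
Vertical velocity at impact: v_y = v_y0 − g t = −5.580 − 16.2 × 2.790 = −50.77 m/s.
Speed: |v| = √(vₓ² + v_y²) = √(15.85² + 50.77²) = 53.19 m/s.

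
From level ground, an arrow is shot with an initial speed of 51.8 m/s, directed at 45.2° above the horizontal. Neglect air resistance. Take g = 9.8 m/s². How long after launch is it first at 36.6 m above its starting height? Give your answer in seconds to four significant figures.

1.182 s

vₓ = 51.80 cos 45.2° = 36.50 m/s; v_y0 = 51.80 sin 45.2° = 36.76 m/s.
Height y(t) = 36.76 t − 4.900 t² = 36.6 gives 4.900 t² − 36.76 t + 36.6 = 0.
t = [36.76 ± √(36.76² − 2·9.80·36.6)] / 9.80 = (36.76 ± 25.17) / 9.80, so t = 1.182 s or t = 6.319 s.
The first (ascending) time is 1.182 s.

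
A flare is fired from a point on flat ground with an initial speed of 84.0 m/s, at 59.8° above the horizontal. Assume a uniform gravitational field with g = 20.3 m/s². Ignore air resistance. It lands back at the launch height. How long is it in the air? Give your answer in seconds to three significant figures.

vₓ = 84.00 cos 59.8° = 42.25 m/s; v_y0 = 84.00 sin 59.8° = 72.60 m/s.
It returns to y = 0 when t = 2 v_y0 / g = 2(72.60)/20.3 = 7.153 s.

7.15 s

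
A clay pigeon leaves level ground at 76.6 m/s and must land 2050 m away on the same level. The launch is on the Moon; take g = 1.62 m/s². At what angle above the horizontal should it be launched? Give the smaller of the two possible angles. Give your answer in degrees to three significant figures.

Level-ground range R = v₀² sin(2θ)/g ⇒ sin(2θ) = gR/v₀² = 1.62 × 2050 / 76.6² = 0.5660.
2θ = 34.47° or 180° − 34.47° = 145.5°, so θ = 17.24° or 72.76°.
The smaller angle is 17.24°.

17.2°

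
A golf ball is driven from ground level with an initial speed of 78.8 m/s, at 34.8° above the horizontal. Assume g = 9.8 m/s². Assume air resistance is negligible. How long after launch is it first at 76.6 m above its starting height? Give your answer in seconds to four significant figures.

2.260 s

Horizontal component vₓ = 78.80 cos 34.8° = 64.71 m/s; vertical v_y0 = 78.80 sin 34.8° = 44.97 m/s.
Height y(t) = 44.97 t − 4.900 t² = 76.6 gives 4.900 t² − 44.97 t + 76.6 = 0.
t = [44.97 ± √(44.97² − 2·9.80·76.6)] / 9.80 = (44.97 ± 22.83) / 9.80, so t = 2.260 s or t = 6.918 s.
The first (ascending) time is 2.260 s.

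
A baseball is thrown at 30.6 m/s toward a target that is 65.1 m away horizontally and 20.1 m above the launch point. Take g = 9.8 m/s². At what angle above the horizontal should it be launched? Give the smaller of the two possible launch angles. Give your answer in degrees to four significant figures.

Trajectory: y = x tanθ − g x² (1 + tan²θ)/(2v₀²). With x = 65.1, y = 20.1, v₀ = 30.6, g = 9.80:
22.18 tan²θ − 65.1 tanθ + (42.28) = 0.
tanθ = [65.1 ± √(65.1² − 4 × 22.18 × (42.28))] / (2 × 22.18) = (65.1 ± 22.08) / 44.36, giving tanθ = 0.9699 or 1.965.
θ = 44.12° or 63.03°; the smaller is 44.12°.

44.12°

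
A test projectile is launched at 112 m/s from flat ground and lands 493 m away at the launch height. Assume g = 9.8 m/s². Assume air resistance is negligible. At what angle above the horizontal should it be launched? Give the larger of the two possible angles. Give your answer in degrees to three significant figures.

78.7°

From R = (v₀²/g) sin 2θ: sin 2θ = 9.80 × 493 / 12544 = 0.3852.
2θ = 22.65° or 180° − 22.65° = 157.3°, so θ = 11.33° or 78.67°.
The larger angle is 78.67°.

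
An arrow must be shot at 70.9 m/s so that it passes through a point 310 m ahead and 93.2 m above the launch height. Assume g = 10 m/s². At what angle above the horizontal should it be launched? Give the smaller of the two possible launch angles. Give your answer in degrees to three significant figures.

39.1°

Trajectory: y = x tanθ − g x² (1 + tan²θ)/(2v₀²). With x = 310, y = 93.2, v₀ = 70.9, g = 10.0:
95.59 tan²θ − 310 tanθ + (188.8) = 0.
tanθ = [310 ± √(310² − 4 × 95.59 × (188.8))] / (2 × 95.59) = (310 ± 154.7) / 191.2, giving tanθ = 0.8126 or 2.431.
θ = 39.10° or 67.64°; the smaller is 39.10°.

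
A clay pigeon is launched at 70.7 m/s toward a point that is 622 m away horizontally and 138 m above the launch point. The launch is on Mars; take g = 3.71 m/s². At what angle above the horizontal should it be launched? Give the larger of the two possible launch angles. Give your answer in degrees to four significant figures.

75.33°

Trajectory: y = x tanθ − g x² (1 + tan²θ)/(2v₀²). With x = 622, y = 138, v₀ = 70.7, g = 3.71:
143.6 tan²θ − 622 tanθ + (281.6) = 0.
tanθ = [622 ± √(622² − 4 × 143.6 × (281.6))] / (2 × 143.6) = (622 ± 474.5) / 287.2, giving tanθ = 0.5136 or 3.819.
θ = 27.18° or 75.33°; the larger is 75.33°.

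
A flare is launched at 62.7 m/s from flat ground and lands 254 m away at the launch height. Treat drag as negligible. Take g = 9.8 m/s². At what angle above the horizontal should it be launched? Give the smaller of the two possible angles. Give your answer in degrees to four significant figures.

19.64°

From R = (v₀²/g) sin 2θ: sin 2θ = 9.80 × 254 / 3931.3 = 0.6332.
2θ = 39.28° or 180° − 39.28° = 140.7°, so θ = 19.64° or 70.36°.
The smaller angle is 19.64°.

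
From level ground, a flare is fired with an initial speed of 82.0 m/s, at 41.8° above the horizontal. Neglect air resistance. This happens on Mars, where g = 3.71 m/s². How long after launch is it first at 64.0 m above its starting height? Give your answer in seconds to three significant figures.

1.22 s

Components: vₓ = 82.00 cos 41.8° = 61.13 m/s, v_y0 = 82.00 sin 41.8° = 54.66 m/s.
Require v_y0 t − ½ g t² = 64.0, i.e. 1.855 t² − 54.66 t + 64.0 = 0.
t = [54.66 ± √(54.66² − 2·3.71·64.0)] / 3.71 = (54.66 ± 50.12) / 3.71, so t = 1.222 s or t = 28.24 s.
The first (ascending) time is 1.222 s.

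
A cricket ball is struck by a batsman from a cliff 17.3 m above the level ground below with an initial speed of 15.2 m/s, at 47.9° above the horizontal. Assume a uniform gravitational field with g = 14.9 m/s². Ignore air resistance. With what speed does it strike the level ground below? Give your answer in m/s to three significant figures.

27.3 m/s

Resolve: vₓ = 15.20 cos 47.9° = 10.19 m/s and v_y0 = 15.20 sin 47.9° = 11.28 m/s.
The projectile lands when y = 17.3 + (11.28) t − ½·14.9·t² = 0. Positive root: t = (11.28 + √(11.28² + 2·14.9·17.3)) / 14.9 = (11.28 + 25.35) / 14.9 = 2.458 s.
Vertical velocity at impact: v_y = v_y0 − g t = 11.28 − 14.9 × 2.458 = −25.35 m/s.
Speed: |v| = √(vₓ² + v_y²) = √(10.19² + 25.35²) = 27.32 m/s.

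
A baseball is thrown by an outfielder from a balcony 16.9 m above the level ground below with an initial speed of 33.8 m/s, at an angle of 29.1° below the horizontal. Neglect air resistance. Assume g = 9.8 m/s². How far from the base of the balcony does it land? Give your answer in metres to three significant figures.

24.4 m

vₓ = 33.80 cos 29.1° = 29.53 m/s; v_y0 = −16.44 m/s (downward).
Vertical motion (up positive, ground at y = 0): 4.900 t² − (−16.44) t − 16.9 = 0, so t = (−16.44 + √(16.44² + 2·9.80·16.9)) / 9.80 = (−16.44 + 24.52) / 9.80 = 0.8251 s.
Horizontal distance: R = vₓ t = 29.53 × 0.8251 = 24.37 m.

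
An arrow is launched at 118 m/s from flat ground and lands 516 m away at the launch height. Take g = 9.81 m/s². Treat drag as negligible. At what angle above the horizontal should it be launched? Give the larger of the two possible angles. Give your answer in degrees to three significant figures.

79.3°

Level-ground range R = v₀² sin(2θ)/g ⇒ sin(2θ) = gR/v₀² = 9.81 × 516 / 118² = 0.3635.
2θ = 21.32° or 180° − 21.32° = 158.7°, so θ = 10.66° or 79.34°.
The larger angle is 79.34°.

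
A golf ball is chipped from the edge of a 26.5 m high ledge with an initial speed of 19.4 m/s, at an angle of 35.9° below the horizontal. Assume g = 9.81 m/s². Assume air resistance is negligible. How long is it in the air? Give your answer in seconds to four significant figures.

vₓ = 19.40 cos 35.9° = 15.71 m/s; v_y0 = −11.38 m/s (downward).
The projectile lands when y = 26.5 + (−11.38) t − ½·9.81·t² = 0. Positive root: t = (−11.38 + √(11.38² + 2·9.81·26.5)) / 9.81 = (−11.38 + 25.48) / 9.81 = 1.438 s.

1.438 s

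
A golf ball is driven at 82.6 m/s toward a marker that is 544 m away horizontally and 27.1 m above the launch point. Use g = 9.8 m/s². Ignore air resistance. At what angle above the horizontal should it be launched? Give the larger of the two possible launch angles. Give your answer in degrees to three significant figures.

63.4°

Trajectory: y = x tanθ − g x² (1 + tan²θ)/(2v₀²). With x = 544, y = 27.1, v₀ = 82.6, g = 9.80:
212.5 tan²θ − 544 tanθ + (239.6) = 0.
tanθ = [544 ± √(544² − 4 × 212.5 × (239.6))] / (2 × 212.5) = (544 ± 303.7) / 425.1, giving tanθ = 0.5654 or 1.994.
θ = 29.48° or 63.37°; the larger is 63.37°.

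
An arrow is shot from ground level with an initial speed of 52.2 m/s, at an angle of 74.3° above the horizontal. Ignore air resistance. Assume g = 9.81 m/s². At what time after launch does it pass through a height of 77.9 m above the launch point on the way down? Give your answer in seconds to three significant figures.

8.34 s

Horizontal component vₓ = 52.20 cos 74.3° = 14.13 m/s; vertical v_y0 = 52.20 sin 74.3° = 50.25 m/s.
Height y(t) = 50.25 t − 4.905 t² = 77.9 gives 4.905 t² − 50.25 t + 77.9 = 0.
Quadratic formula: t = (50.25 ± √996.92) / 9.81 = (50.25 ± 31.57) / 9.81 → t = 1.904 s or 8.341 s.
The descending-branch root is 8.341 s.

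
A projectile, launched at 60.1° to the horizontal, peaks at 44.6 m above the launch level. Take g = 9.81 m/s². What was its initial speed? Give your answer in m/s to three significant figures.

At the peak v_y = 0, so v_y0 = √(2gH) = √(2 × 9.81 × 44.6) = 29.58 m/s.
v_y0 = v₀ sin θ ⇒ v₀ = 29.58 / sin 60.1° = 34.12 m/s.

34.1 m/s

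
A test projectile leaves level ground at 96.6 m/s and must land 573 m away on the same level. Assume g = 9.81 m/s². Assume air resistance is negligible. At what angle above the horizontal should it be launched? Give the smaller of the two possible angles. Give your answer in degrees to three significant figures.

R = v₀² sin 2θ / g gives sin 2θ = gR/v₀² = 9.81·573/96.6² = 0.6024.
2θ = 37.04° or 180° − 37.04° = 143.0°, so θ = 18.52° or 71.48°.
The smaller angle is 18.52°.

18.5°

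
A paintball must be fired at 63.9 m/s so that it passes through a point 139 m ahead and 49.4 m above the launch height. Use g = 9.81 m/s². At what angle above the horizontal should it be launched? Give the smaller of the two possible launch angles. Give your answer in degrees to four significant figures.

Trajectory: y = x tanθ − g x² (1 + tan²θ)/(2v₀²). With x = 139, y = 49.4, v₀ = 63.9, g = 9.81:
23.21 tan²θ − 139 tanθ + (72.61) = 0.
tanθ = [139 ± √(139² − 4 × 23.21 × (72.61))] / (2 × 23.21) = (139 ± 112.2) / 46.42, giving tanθ = 0.5782 or 5.411.
θ = 30.04° or 79.53°; the smaller is 30.04°.

30.04°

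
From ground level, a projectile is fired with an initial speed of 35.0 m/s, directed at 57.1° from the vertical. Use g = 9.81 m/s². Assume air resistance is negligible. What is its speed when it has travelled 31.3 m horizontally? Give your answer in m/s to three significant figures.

30.6 m/s

vₓ = 35.00 sin 57.1° = 29.39 m/s; v_y0 = 35.00 cos 57.1° = 19.01 m/s.
At x = 31.3 m, t = x/vₓ = 31.3/29.39 = 1.065 s.
Vertical velocity there: v_y = v_y0 − g t = 19.01 − 9.81 × 1.065 = 8.562 m/s.
Speed: √(vₓ² + v_y²) = √(29.39² + 8.562²) = 30.61 m/s.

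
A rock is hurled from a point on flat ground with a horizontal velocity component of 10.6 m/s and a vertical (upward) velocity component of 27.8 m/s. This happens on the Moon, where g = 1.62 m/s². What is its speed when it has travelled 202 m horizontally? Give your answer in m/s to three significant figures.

x = vₓ t ⇒ t = 202/10.60 = 19.06 s.
Vertical velocity there: v_y = v_y0 − g t = 27.80 − 1.62 × 19.06 = −3.072 m/s.
Speed: √(vₓ² + v_y²) = √(10.60² + 3.072²) = 11.04 m/s.

11.0 m/s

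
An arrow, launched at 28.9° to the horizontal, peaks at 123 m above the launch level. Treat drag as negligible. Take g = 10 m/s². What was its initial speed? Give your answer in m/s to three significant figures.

At the peak v_y = 0, so v_y0 = √(2gH) = √(2 × 10.0 × 123) = 49.60 m/s.
v_y0 = v₀ sin θ ⇒ v₀ = 49.60 / sin 28.9° = 102.6 m/s.

103 m/s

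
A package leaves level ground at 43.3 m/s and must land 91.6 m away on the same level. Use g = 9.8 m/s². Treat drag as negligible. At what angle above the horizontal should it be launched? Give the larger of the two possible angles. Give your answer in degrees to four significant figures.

75.70°

R = v₀² sin 2θ / g gives sin 2θ = gR/v₀² = 9.80·91.6/43.3² = 0.4788.
2θ = 28.61° or 180° − 28.61° = 151.4°, so θ = 14.30° or 75.70°.
The larger angle is 75.70°.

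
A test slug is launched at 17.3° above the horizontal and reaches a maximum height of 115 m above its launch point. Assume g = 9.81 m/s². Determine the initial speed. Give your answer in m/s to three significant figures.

160 m/s

At the peak v_y = 0, so v_y0 = √(2gH) = √(2 × 9.81 × 115) = 47.50 m/s.
v_y0 = v₀ sin θ ⇒ v₀ = 47.50 / sin 17.3° = 159.7 m/s.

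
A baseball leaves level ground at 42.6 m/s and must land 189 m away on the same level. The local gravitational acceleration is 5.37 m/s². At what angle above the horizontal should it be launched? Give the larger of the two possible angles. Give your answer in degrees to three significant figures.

73.0°

From R = (v₀²/g) sin 2θ: sin 2θ = 5.37 × 189 / 1814.8 = 0.5593.
2θ = 34.00° or 180° − 34.00° = 146.0°, so θ = 17.00° or 73.00°.
The larger angle is 73.00°.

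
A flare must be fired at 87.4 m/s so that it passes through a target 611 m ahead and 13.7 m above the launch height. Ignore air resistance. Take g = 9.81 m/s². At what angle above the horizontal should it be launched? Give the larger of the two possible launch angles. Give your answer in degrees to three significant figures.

63.7°

Trajectory: y = x tanθ − g x² (1 + tan²θ)/(2v₀²). With x = 611, y = 13.7, v₀ = 87.4, g = 9.81:
239.7 tan²θ − 611 tanθ + (253.4) = 0.
tanθ = [611 ± √(611² − 4 × 239.7 × (253.4))] / (2 × 239.7) = (611 ± 361.0) / 479.4, giving tanθ = 0.5214 or 2.027.
θ = 27.54° or 63.75°; the larger is 63.75°.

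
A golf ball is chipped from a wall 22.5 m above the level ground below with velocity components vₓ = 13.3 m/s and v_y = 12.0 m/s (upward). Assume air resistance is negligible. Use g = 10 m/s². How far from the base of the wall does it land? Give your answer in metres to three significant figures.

48.4 m

With up positive and y = 0 at the ground: y(t) = 22.5 + (12.00) t − 5.000 t². Setting y = 0 and taking the positive root: t = [12.00 + √(12.00² + 2·10.0·22.5)] / 10.0 = (12.00 + 24.37) / 10.0 = 3.637 s.
Horizontal distance: R = vₓ t = 13.30 × 3.637 = 48.37 m.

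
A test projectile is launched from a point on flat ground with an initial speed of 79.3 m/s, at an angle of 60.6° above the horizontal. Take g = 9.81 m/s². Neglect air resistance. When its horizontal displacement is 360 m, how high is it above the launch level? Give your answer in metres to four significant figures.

219.4 m

vₓ = 79.30 cos 60.6° = 38.93 m/s; v_y0 = 79.30 sin 60.6° = 69.09 m/s.
At x = 360 m, t = x/vₓ = 360/38.93 = 9.248 s.
Height: y = v_y0 t − ½ g t² = 69.09 × 9.248 − 4.905 × 9.248² = 638.9 − 419.5 = 219.4 m.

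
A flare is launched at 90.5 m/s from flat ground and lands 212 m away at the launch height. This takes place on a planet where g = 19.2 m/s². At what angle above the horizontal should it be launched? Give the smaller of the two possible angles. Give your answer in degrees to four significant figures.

14.90°

Level-ground range R = v₀² sin(2θ)/g ⇒ sin(2θ) = gR/v₀² = 19.2 × 212 / 90.5² = 0.4970.
2θ = 29.80° or 180° − 29.80° = 150.2°, so θ = 14.90° or 75.10°.
The smaller angle is 14.90°.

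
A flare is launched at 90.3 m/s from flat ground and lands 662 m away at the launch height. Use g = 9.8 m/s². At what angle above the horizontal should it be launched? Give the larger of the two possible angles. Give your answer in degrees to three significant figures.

63.6°

R = v₀² sin 2θ / g gives sin 2θ = gR/v₀² = 9.80·662/90.3² = 0.7956.
2θ = 52.71° or 180° − 52.71° = 127.3°, so θ = 26.36° or 63.64°.
The larger angle is 63.64°.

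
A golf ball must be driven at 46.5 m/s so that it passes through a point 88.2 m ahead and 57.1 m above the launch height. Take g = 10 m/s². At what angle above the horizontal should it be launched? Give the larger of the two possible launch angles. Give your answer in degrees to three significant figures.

75.3°

Trajectory: y = x tanθ − g x² (1 + tan²θ)/(2v₀²). With x = 88.2, y = 57.1, v₀ = 46.5, g = 10.0:
17.99 tan²θ − 88.2 tanθ + (75.09) = 0.
tanθ = [88.2 ± √(88.2² − 4 × 17.99 × (75.09))] / (2 × 17.99) = (88.2 ± 48.75) / 35.98, giving tanθ = 1.097 or 3.806.
θ = 47.64° or 75.28°; the larger is 75.28°.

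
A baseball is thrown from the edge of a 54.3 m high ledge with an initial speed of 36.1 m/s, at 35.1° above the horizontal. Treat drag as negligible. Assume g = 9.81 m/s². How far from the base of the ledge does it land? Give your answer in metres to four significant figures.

179.0 m

vₓ = 36.10 cos 35.1° = 29.54 m/s; v_y0 = 36.10 sin 35.1° = 20.76 m/s.
With up positive and y = 0 at the ground: y(t) = 54.3 + (20.76) t − 4.905 t². Setting y = 0 and taking the positive root: t = [20.76 + √(20.76² + 2·9.81·54.3)] / 9.81 = (20.76 + 38.68) / 9.81 = 6.059 s.
Horizontal distance: R = vₓ t = 29.54 × 6.059 = 179.0 m.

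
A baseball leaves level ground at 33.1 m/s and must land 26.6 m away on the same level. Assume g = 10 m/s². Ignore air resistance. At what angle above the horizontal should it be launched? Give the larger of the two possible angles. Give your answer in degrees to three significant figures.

83.0°

Level-ground range R = v₀² sin(2θ)/g ⇒ sin(2θ) = gR/v₀² = 10.0 × 26.6 / 33.1² = 0.2428.
2θ = 14.05° or 180° − 14.05° = 165.9°, so θ = 7.026° or 82.97°.
The larger angle is 82.97°.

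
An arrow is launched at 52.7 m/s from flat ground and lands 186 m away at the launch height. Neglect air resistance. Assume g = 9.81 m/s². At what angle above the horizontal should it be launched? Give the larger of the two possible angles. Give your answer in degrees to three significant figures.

Level-ground range R = v₀² sin(2θ)/g ⇒ sin(2θ) = gR/v₀² = 9.81 × 186 / 52.7² = 0.6570.
2θ = 41.07° or 180° − 41.07° = 138.9°, so θ = 20.54° or 69.46°.
The larger angle is 69.46°.

69.5°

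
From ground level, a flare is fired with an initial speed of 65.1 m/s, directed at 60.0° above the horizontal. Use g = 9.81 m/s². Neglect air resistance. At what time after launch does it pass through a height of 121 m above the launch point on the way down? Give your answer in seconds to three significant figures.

vₓ = 65.10 cos 60.0° = 32.55 m/s; v_y0 = 65.10 sin 60.0° = 56.38 m/s.
Require v_y0 t − ½ g t² = 121, i.e. 4.905 t² − 56.38 t + 121 = 0.
t = [56.38 ± √(56.38² − 2·9.81·121)] / 9.81 = (56.38 ± 28.36) / 9.81, so t = 2.856 s or t = 8.638 s.
The descending-branch root is 8.638 s.

8.64 s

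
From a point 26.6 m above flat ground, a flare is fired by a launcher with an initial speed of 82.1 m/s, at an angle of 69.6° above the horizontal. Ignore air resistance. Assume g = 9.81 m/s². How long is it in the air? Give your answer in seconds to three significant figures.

16.0 s

Components: vₓ = 82.10 cos 69.6° = 28.62 m/s, v_y0 = 82.10 sin 69.6° = 76.95 m/s.
The projectile lands when y = 26.6 + (76.95) t − ½·9.81·t² = 0. Positive root: t = (76.95 + √(76.95² + 2·9.81·26.6)) / 9.81 = (76.95 + 80.27) / 9.81 = 16.03 s.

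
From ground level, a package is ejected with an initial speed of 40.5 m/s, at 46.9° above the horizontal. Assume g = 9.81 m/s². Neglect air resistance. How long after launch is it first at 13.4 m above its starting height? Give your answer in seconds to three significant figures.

vₓ = 40.50 cos 46.9° = 27.67 m/s; v_y0 = 40.50 sin 46.9° = 29.57 m/s.
Height y(t) = 29.57 t − 4.905 t² = 13.4 gives 4.905 t² − 29.57 t + 13.4 = 0.
Quadratic formula: t = (29.57 ± √611.57) / 9.81 = (29.57 ± 24.73) / 9.81 → t = 0.4935 s or 5.535 s.
The first (ascending) time is 0.4935 s.

0.494 s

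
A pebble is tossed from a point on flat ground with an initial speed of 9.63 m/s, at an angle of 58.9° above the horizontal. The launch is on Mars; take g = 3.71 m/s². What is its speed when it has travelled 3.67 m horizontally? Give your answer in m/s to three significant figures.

vₓ = 9.630 cos 58.9° = 4.974 m/s; v_y0 = 9.630 sin 58.9° = 8.246 m/s.
At x = 3.67 m, t = x/vₓ = 3.67/4.974 = 0.7378 s.
Vertical velocity there: v_y = v_y0 − g t = 8.246 − 3.71 × 0.7378 = 5.509 m/s.
Speed: √(vₓ² + v_y²) = √(4.974² + 5.509²) = 7.422 m/s.

7.42 m/s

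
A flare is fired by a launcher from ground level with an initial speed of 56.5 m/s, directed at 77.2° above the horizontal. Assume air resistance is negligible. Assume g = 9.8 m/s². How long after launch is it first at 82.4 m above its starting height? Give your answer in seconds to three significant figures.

Resolve: vₓ = 56.50 cos 77.2° = 12.52 m/s and v_y0 = 56.50 sin 77.2° = 55.10 m/s.
Height y(t) = 55.10 t − 4.900 t² = 82.4 gives 4.900 t² − 55.10 t + 82.4 = 0.
Quadratic formula: t = (55.10 ± √1420.5) / 9.80 = (55.10 ± 37.69) / 9.80 → t = 1.776 s or 9.468 s.
The first (ascending) time is 1.776 s.

1.78 s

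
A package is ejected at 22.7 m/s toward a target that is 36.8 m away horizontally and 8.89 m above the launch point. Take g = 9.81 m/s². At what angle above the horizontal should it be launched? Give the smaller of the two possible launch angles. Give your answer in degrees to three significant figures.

40.0°

Trajectory: y = x tanθ − g x² (1 + tan²θ)/(2v₀²). With x = 36.8, y = 8.89, v₀ = 22.7, g = 9.81:
12.89 tan²θ − 36.8 tanθ + (21.78) = 0.
tanθ = [36.8 ± √(36.8² − 4 × 12.89 × (21.78))] / (2 × 12.89) = (36.8 ± 15.20) / 25.78, giving tanθ = 0.8377 or 2.017.
θ = 39.95° or 63.63°; the smaller is 39.95°.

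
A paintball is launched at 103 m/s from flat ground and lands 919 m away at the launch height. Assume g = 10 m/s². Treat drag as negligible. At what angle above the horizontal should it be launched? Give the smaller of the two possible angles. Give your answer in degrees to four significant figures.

R = v₀² sin 2θ / g gives sin 2θ = gR/v₀² = 10.0·919/103² = 0.8662.
2θ = 60.03° or 180° − 60.03° = 120.0°, so θ = 30.01° or 59.99°.
The smaller angle is 30.01°.

30.01°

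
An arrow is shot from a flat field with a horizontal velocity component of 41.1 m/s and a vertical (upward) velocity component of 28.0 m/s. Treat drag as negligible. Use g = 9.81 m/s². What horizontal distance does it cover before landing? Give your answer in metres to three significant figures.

235 m

Flight time T = 2 v_y0 / g = 5.708 s.
Range: R = vₓ T = 41.10 × 5.708 = 234.6 m.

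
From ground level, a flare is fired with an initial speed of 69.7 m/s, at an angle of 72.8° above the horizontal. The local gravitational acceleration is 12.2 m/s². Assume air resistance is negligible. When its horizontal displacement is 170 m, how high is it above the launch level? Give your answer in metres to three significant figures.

Horizontal component vₓ = 69.70 cos 72.8° = 20.61 m/s; vertical v_y0 = 69.70 sin 72.8° = 66.58 m/s.
Time to reach x = 170 m: t = x/vₓ = 170/20.61 = 8.248 s.
Height: y = v_y0 t − ½ g t² = 66.58 × 8.248 − 6.100 × 8.248² = 549.2 − 415.0 = 134.2 m.

134 m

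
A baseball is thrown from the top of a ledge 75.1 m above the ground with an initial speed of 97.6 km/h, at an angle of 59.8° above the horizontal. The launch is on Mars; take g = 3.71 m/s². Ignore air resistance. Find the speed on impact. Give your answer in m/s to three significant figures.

35.9 m/s

Convert: 97.6 km/h = 97.6/3.6 = 27.11 m/s.
Resolve: vₓ = 27.11 cos 59.8° = 13.64 m/s and v_y0 = 27.11 sin 59.8° = 23.43 m/s.
Vertical motion (up positive, ground at y = 0): 1.855 t² − (23.43) t − 75.1 = 0, so t = (23.43 + √(23.43² + 2·3.71·75.1)) / 3.71 = (23.43 + 33.26) / 3.71 = 15.28 s.
Vertical velocity at impact: v_y = v_y0 − g t = 23.43 − 3.71 × 15.28 = −33.26 m/s.
Speed: |v| = √(vₓ² + v_y²) = √(13.64² + 33.26²) = 35.95 m/s.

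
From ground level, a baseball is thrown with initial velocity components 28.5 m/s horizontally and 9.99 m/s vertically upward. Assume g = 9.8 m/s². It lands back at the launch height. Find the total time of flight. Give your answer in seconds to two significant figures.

Time of flight on level ground: T = 2 v_y0 / g = 2 × 9.990 / 9.80 = 2.039 s.

2.0 s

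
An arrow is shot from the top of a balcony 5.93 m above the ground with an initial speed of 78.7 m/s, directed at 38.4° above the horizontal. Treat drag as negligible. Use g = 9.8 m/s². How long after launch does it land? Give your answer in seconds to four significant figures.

10.10 s

vₓ = 78.70 cos 38.4° = 61.68 m/s; v_y0 = 78.70 sin 38.4° = 48.88 m/s.
The projectile lands when y = 5.93 + (48.88) t − ½·9.80·t² = 0. Positive root: t = (48.88 + √(48.88² + 2·9.80·5.93)) / 9.80 = (48.88 + 50.06) / 9.80 = 10.10 s.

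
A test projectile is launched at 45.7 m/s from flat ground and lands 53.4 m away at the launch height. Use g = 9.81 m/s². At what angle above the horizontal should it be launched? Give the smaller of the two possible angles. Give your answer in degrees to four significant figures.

R = v₀² sin 2θ / g gives sin 2θ = gR/v₀² = 9.81·53.4/45.7² = 0.2508.
2θ = 14.53° or 180° − 14.53° = 165.5°, so θ = 7.263° or 82.74°.
The smaller angle is 7.263°.

7.263°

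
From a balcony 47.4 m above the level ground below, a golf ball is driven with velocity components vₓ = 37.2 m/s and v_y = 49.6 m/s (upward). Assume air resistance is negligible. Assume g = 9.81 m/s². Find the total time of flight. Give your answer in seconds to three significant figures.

11.0 s

Vertical motion (up positive, ground at y = 0): 4.905 t² − (49.60) t − 47.4 = 0, so t = (49.60 + √(49.60² + 2·9.81·47.4)) / 9.81 = (49.60 + 58.22) / 9.81 = 10.99 s.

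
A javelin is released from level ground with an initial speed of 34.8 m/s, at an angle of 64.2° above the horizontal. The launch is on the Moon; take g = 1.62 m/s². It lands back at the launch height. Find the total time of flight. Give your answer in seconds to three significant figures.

38.7 s

vₓ = 34.80 cos 64.2° = 15.15 m/s; v_y0 = 34.80 sin 64.2° = 31.33 m/s.
Time of flight on level ground: T = 2 v_y0 / g = 2 × 31.33 / 1.62 = 38.68 s.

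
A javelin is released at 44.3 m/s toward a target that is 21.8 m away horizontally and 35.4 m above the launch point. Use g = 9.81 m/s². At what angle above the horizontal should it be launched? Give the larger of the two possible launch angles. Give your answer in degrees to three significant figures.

Trajectory: y = x tanθ − g x² (1 + tan²θ)/(2v₀²). With x = 21.8, y = 35.4, v₀ = 44.3, g = 9.81:
1.188 tan²θ − 21.8 tanθ + (36.59) = 0.
tanθ = [21.8 ± √(21.8² − 4 × 1.188 × (36.59))] / (2 × 1.188) = (21.8 ± 17.36) / 2.376, giving tanθ = 1.869 or 16.48.
θ = 61.85° or 86.53°; the larger is 86.53°.

86.5°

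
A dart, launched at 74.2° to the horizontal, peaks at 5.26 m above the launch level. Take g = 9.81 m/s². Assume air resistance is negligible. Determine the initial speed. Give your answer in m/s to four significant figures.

10.56 m/s

At the peak v_y = 0, so v_y0 = √(2gH) = √(2 × 9.81 × 5.26) = 10.16 m/s.
v_y0 = v₀ sin θ ⇒ v₀ = 10.16 / sin 74.2° = 10.56 m/s.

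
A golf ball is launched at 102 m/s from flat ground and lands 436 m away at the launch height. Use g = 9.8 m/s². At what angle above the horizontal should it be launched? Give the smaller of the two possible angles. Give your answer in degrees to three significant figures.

12.1°

Level-ground range R = v₀² sin(2θ)/g ⇒ sin(2θ) = gR/v₀² = 9.80 × 436 / 102² = 0.4107.
2θ = 24.25° or 180° − 24.25° = 155.8°, so θ = 12.12° or 77.88°.
The smaller angle is 12.12°.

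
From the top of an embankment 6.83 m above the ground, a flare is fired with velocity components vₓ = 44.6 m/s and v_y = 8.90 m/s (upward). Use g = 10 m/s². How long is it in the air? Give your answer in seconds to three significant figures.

The projectile lands when y = 6.83 + (8.900) t − ½·10.0·t² = 0. Positive root: t = (8.900 + √(8.900² + 2·10.0·6.83)) / 10.0 = (8.900 + 14.69) / 10.0 = 2.359 s.

2.36 s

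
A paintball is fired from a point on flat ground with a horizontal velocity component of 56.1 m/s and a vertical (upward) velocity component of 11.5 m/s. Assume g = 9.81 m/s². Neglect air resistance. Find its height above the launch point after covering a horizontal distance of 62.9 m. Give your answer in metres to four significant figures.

x = vₓ t ⇒ t = 62.9/56.10 = 1.121 s.
Height: y = v_y0 t − ½ g t² = 11.50 × 1.121 − 4.905 × 1.121² = 12.89 − 6.166 = 6.728 m.

6.728 m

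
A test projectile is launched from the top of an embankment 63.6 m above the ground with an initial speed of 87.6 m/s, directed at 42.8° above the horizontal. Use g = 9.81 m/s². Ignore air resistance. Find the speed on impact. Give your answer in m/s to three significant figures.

94.5 m/s

Horizontal component vₓ = 87.60 cos 42.8° = 64.27 m/s; vertical v_y0 = 87.60 sin 42.8° = 59.52 m/s.
With up positive and y = 0 at the ground: y(t) = 63.6 + (59.52) t − 4.905 t². Setting y = 0 and taking the positive root: t = [59.52 + √(59.52² + 2·9.81·63.6)] / 9.81 = (59.52 + 69.21) / 9.81 = 13.12 s.
Vertical velocity at impact: v_y = v_y0 − g t = 59.52 − 9.81 × 13.12 = −69.21 m/s.
Speed: |v| = √(vₓ² + v_y²) = √(64.27² + 69.21²) = 94.45 m/s.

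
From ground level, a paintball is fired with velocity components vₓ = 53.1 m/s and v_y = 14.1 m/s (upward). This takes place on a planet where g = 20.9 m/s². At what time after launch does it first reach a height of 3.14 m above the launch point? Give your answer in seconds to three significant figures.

Set y = v_y0 t − ½ g t² = 3.14: 10.45 t² − 14.10 t + 3.14 = 0.
Quadratic formula: t = (14.10 ± √67.558) / 20.9 = (14.10 ± 8.219) / 20.9 → t = 0.2814 s or 1.068 s.
The first (ascending) time is 0.2814 s.

0.281 s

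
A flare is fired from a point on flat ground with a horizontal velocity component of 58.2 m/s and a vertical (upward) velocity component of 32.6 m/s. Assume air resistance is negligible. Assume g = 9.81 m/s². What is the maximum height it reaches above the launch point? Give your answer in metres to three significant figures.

54.2 m

Maximum height: H = v_y0² / (2g) = 32.60² / (2 × 9.81) = 54.17 m.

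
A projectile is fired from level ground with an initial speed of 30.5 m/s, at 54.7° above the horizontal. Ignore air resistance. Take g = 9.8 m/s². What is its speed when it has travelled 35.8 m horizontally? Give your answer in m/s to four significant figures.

18.32 m/s

vₓ = 30.50 cos 54.7° = 17.62 m/s; v_y0 = 30.50 sin 54.7° = 24.89 m/s.
x = vₓ t ⇒ t = 35.8/17.62 = 2.031 s.
Vertical velocity there: v_y = v_y0 − g t = 24.89 − 9.80 × 2.031 = 4.986 m/s.
Speed: √(vₓ² + v_y²) = √(17.62² + 4.986²) = 18.32 m/s.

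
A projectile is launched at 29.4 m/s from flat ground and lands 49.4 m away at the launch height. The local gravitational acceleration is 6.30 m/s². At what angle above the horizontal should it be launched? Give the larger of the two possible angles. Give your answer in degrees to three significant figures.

Level-ground range R = v₀² sin(2θ)/g ⇒ sin(2θ) = gR/v₀² = 6.30 × 49.4 / 29.4² = 0.3601.
2θ = 21.10° or 180° − 21.10° = 158.9°, so θ = 10.55° or 79.45°.
The larger angle is 79.45°.

79.4°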